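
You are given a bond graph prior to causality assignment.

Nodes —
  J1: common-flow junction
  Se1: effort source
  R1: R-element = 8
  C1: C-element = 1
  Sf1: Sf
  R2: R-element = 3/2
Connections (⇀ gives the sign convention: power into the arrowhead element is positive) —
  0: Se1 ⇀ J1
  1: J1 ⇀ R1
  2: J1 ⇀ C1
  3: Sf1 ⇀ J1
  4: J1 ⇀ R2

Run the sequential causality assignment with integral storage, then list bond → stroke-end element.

β0 stroke→J1
β1 stroke→J1
β2 stroke→J1
β3 stroke→Sf1
β4 stroke→J1

β0 →J1  (Se1: effort source, stroke at far end)
β3 →Sf1  (Sf1 (Sf) sets flow on bond)
β1 →J1  (J1: bond 3 brought flow, rest push out)
β2 →J1  (J1 flow already set via bond 3)
β4 →J1  (1-jn J1 has f-setter on 3)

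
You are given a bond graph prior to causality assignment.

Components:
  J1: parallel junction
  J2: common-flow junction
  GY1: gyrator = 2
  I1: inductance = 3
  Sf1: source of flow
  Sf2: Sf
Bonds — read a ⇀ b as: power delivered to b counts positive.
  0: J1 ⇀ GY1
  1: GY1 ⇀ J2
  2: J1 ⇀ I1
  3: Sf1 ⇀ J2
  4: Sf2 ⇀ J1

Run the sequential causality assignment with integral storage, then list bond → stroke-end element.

b0 stroke at J1
b1 stroke at J2
b2 stroke at I1
b3 stroke at Sf1
b4 stroke at Sf2

#3 →Sf1  (source Sf1 imposes f)
#4 →Sf2  (source Sf2 imposes f)
#1 →J2  (J2 flow already set via bond 3)
#0 →J1  (GY1 both-in/both-out from 1)
#2 →I1  (J1 effort already set via bond 0)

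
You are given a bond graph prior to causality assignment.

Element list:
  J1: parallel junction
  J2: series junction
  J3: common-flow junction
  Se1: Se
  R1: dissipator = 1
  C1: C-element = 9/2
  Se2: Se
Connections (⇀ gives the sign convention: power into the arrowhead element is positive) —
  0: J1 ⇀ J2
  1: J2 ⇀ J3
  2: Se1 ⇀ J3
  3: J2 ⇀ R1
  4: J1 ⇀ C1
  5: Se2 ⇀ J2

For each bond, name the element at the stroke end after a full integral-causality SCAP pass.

bond 2 stroke→J3  (Se1: effort source, stroke at far end)
bond 5 stroke→J2  (Se2: effort source, stroke at far end)
bond 1 stroke→J2  (closing 1-jn rule on J3)
bond 4 stroke→J1  (C1: C, integral causality)
bond 0 stroke→J2  (J1 effort already set via bond 4)
bond 3 stroke→R1  (only one flow-in slot at J2)

b0 |J2
b1 |J2
b2 |J3
b3 |R1
b4 |J1
b5 |J2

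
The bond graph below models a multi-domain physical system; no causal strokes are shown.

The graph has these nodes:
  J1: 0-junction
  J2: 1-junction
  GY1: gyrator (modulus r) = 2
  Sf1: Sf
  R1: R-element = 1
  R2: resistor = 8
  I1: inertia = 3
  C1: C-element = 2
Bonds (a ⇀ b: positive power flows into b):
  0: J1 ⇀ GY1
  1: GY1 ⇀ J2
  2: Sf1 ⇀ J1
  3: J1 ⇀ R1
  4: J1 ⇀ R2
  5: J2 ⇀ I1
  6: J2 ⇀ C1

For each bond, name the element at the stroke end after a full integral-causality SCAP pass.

bond 2 →Sf1  (Sf1: flow source, stroke at near end)
bond 5 →I1  (prefer integral on I1)
bond 1 →J2  (common-f at J2 fixed by 5)
bond 6 →J2  (J2 flow already set via bond 5)
bond 0 →J1  (through GY1, causality inverts; strokes same side of GY1)
bond 3 →R1  (J1 effort already set via bond 0)
bond 4 →R2  (J1: bond 0 brought effort, rest push out)

β0 →J1
β1 →J2
β2 →Sf1
β3 →R1
β4 →R2
β5 →I1
β6 →J2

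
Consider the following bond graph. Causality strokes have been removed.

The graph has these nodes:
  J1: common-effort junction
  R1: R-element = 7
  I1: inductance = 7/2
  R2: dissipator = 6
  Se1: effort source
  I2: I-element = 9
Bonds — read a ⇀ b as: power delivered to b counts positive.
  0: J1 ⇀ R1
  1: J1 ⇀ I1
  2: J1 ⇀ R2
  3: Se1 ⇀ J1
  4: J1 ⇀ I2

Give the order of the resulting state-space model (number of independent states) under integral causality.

β3 →J1  (Se1 fixes effort; stroke away)
β0 →R1  (J1 effort already set via bond 3)
β1 →I1  (0-jn J1 has e-setter on 3)
β2 →R2  (J1 effort already set via bond 3)
β4 →I2  (J1 effort already set via bond 3)

2  (I1, I2 all integral)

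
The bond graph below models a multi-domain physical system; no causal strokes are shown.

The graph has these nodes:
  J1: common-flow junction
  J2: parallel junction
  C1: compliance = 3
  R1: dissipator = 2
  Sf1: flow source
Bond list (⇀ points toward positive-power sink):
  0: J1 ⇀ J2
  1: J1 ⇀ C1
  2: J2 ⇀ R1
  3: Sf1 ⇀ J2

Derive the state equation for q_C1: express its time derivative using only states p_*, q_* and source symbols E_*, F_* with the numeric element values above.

dq_C1/dt = -F_Sf1 - q_C1/6

bond 3 stroke at Sf1  (Sf1: flow source, stroke at near end)
bond 1 stroke at J1  (prefer integral on C1)
bond 0 stroke at J2  (J1 needs exactly one f-in)
bond 2 stroke at R1  (J2: bond 0 brought effort, rest push out)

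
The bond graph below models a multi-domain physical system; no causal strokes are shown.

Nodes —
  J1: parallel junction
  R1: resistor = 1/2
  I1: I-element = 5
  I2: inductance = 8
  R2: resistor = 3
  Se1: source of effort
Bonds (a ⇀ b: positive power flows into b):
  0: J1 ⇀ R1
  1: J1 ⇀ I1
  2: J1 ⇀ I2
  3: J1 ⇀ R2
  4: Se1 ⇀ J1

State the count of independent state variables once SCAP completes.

2  (I1, I2 all integral)

β4 →J1  (Se1 (Se) sets effort on bond)
β0 →R1  (0-jn J1 has e-setter on 4)
β1 →I1  (0-jn J1 has e-setter on 4)
β2 →I2  (J1: bond 4 brought effort, rest push out)
β3 →R2  (common-e at J1 fixed by 4)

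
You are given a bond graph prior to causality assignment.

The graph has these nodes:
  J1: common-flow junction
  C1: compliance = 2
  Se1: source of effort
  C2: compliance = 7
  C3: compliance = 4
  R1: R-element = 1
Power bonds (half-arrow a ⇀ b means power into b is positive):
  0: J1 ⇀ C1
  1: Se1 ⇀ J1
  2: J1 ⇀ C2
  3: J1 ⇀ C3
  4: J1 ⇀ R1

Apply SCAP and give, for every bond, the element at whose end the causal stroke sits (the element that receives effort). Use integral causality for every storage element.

bond 1 |J1  (Se1 (Se) sets effort on bond)
bond 0 |J1  (prefer integral on C1)
bond 2 |J1  (prefer integral on C2)
bond 3 |J1  (C3 outputs effort q/C3)
bond 4 |R1  (J1: last free bond brings flow in)

bond 0 →J1
bond 1 →J1
bond 2 →J1
bond 3 →J1
bond 4 →R1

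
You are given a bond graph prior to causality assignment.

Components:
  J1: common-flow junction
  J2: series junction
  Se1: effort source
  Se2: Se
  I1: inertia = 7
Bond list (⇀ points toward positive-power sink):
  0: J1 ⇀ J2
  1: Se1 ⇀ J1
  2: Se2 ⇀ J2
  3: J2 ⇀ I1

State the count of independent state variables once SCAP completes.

b1 →J1  (Se1 (Se) sets effort on bond)
b2 →J2  (Se2 fixes effort; stroke away)
b0 →J2  (J1 needs exactly one f-in)
b3 →I1  (J2 needs exactly one f-in)

1  (I1 all integral)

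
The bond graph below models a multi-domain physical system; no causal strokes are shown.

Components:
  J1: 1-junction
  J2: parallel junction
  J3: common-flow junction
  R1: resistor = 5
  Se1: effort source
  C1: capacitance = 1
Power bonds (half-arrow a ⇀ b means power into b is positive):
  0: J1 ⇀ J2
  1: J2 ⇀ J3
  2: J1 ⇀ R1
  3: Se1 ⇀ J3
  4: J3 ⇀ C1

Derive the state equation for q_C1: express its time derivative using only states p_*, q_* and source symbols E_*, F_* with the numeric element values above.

dq_C1/dt = E_Se1/5 - q_C1/5

b3 →J3  (source Se1 imposes e)
b4 →J3  (prefer integral on C1)
b1 →J2  (closing 1-jn rule on J3)
b0 →J1  (common-e at J2 fixed by 1)
b2 →R1  (J1: last free bond brings flow in)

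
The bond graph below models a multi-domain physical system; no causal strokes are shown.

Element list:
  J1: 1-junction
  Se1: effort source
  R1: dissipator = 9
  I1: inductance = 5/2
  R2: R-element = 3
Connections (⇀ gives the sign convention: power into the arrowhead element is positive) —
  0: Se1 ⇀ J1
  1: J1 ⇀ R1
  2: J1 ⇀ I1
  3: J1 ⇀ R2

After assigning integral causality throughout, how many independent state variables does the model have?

β0 stroke→J1  (Se1 fixes effort; stroke away)
β2 stroke→I1  (I1: I, integral causality)
β1 stroke→J1  (common-f at J1 fixed by 2)
β3 stroke→J1  (1-jn J1 has f-setter on 2)

1  (I1 all integral)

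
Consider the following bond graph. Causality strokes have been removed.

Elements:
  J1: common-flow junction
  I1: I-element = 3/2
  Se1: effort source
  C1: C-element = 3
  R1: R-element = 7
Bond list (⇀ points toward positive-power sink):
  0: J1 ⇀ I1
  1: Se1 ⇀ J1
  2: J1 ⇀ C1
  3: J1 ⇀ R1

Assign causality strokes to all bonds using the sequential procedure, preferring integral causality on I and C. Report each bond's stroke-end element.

b1 →J1  (Se1: effort source, stroke at far end)
b0 →I1  (I1 outputs flow p/I1)
b2 →J1  (J1: bond 0 brought flow, rest push out)
b3 →J1  (1-jn J1 has f-setter on 0)

bond 0 stroke at I1
bond 1 stroke at J1
bond 2 stroke at J1
bond 3 stroke at J1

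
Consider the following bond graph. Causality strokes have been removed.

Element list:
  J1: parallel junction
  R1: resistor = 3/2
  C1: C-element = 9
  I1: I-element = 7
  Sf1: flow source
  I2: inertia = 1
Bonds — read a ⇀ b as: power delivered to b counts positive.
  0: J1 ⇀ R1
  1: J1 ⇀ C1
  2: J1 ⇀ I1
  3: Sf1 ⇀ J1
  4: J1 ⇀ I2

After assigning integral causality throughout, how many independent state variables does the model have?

β3 stroke at Sf1  (source Sf1 imposes f)
β1 stroke at J1  (prefer integral on C1)
β0 stroke at R1  (common-e at J1 fixed by 1)
β2 stroke at I1  (J1: bond 1 brought effort, rest push out)
β4 stroke at I2  (J1: bond 1 brought effort, rest push out)

3  (C1, I1, I2 all integral)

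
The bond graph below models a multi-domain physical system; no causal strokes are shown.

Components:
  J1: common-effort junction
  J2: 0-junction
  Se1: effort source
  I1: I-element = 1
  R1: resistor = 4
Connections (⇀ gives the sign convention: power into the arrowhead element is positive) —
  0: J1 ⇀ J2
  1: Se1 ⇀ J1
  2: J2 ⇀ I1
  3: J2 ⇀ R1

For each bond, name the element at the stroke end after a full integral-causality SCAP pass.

β1 |J1  (Se1: effort source, stroke at far end)
β0 |J2  (J1 effort already set via bond 1)
β2 |I1  (common-e at J2 fixed by 0)
β3 |R1  (common-e at J2 fixed by 0)

#0 stroke→J2
#1 stroke→J1
#2 stroke→I1
#3 stroke→R1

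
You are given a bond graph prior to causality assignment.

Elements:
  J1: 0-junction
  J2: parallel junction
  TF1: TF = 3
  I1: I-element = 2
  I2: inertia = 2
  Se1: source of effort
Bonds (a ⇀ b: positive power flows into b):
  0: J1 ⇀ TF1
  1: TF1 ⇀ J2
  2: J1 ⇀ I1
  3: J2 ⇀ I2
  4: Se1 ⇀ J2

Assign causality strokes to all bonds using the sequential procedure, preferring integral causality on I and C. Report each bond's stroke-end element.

bond 4 |J2  (Se1 (Se) sets effort on bond)
bond 1 |TF1  (0-jn J2 has e-setter on 4)
bond 3 |I2  (J2 effort already set via bond 4)
bond 0 |J1  (TF TF1: opposite of bond 1)
bond 2 |I1  (0-jn J1 has e-setter on 0)

#0 →J1
#1 →TF1
#2 →I1
#3 →I2
#4 →J2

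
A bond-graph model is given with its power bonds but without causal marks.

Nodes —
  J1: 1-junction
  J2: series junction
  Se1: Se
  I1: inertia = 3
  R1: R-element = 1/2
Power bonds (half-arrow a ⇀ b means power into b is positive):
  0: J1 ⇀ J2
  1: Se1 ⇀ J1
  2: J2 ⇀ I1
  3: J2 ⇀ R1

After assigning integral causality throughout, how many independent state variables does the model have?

b1 |J1  (Se1: effort source, stroke at far end)
b0 |J2  (J1 needs exactly one f-in)
b2 |I1  (I1 outputs flow p/I1)
b3 |J2  (common-f at J2 fixed by 2)

1  (I1 all integral)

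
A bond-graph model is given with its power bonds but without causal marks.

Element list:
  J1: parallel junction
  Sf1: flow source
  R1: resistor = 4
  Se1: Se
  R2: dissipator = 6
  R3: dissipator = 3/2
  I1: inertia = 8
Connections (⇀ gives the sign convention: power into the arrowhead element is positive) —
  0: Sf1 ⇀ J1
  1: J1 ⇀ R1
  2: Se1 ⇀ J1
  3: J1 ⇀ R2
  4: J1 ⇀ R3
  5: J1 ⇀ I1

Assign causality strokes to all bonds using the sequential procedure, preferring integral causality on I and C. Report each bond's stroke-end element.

b0 |Sf1  (source Sf1 imposes f)
b2 |J1  (Se1 fixes effort; stroke away)
b1 |R1  (0-jn J1 has e-setter on 2)
b3 |R2  (0-jn J1 has e-setter on 2)
b4 |R3  (common-e at J1 fixed by 2)
b5 |I1  (J1 effort already set via bond 2)

b0 →Sf1
b1 →R1
b2 →J1
b3 →R2
b4 →R3
b5 →I1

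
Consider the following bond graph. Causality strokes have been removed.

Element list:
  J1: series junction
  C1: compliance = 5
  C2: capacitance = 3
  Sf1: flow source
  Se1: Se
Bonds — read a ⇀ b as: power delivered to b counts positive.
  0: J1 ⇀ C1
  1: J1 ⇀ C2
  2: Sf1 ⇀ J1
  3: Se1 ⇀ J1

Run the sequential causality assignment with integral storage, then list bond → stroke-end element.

b2 stroke→Sf1  (source Sf1 imposes f)
b3 stroke→J1  (source Se1 imposes e)
b0 stroke→J1  (J1 flow already set via bond 2)
b1 stroke→J1  (J1: bond 2 brought flow, rest push out)

bond 0 |J1
bond 1 |J1
bond 2 |Sf1
bond 3 |J1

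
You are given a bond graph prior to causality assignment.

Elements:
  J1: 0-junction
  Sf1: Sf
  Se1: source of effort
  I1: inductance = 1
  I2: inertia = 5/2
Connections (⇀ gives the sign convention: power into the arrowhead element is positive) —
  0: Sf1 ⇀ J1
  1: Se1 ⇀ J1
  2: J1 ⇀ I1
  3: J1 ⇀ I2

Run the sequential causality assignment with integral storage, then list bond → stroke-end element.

#0 |Sf1  (Sf1 (Sf) sets flow on bond)
#1 |J1  (Se1 (Se) sets effort on bond)
#2 |I1  (common-e at J1 fixed by 1)
#3 |I2  (J1 effort already set via bond 1)

β0 →Sf1
β1 →J1
β2 →I1
β3 →I2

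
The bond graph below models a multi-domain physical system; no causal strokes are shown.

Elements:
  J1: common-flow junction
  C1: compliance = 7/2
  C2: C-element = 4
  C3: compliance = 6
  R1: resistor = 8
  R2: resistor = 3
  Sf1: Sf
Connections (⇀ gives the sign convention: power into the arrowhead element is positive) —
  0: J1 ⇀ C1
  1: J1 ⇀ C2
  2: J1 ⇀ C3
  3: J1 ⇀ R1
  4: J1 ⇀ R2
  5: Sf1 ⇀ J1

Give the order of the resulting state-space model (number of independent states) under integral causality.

#5 stroke at Sf1  (source Sf1 imposes f)
#0 stroke at J1  (J1 flow already set via bond 5)
#1 stroke at J1  (1-jn J1 has f-setter on 5)
#2 stroke at J1  (common-f at J1 fixed by 5)
#3 stroke at J1  (common-f at J1 fixed by 5)
#4 stroke at J1  (1-jn J1 has f-setter on 5)

3  (C1, C2, C3 all integral)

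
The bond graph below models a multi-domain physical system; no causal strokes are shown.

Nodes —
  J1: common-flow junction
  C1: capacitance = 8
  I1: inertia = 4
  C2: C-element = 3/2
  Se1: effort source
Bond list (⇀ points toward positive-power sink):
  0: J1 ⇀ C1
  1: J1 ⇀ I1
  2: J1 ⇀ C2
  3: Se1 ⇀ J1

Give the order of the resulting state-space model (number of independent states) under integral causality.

3  (C1, C2, I1 all integral)

β3 stroke at J1  (Se1: effort source, stroke at far end)
β0 stroke at J1  (C1: C, integral causality)
β1 stroke at I1  (I1: I, integral causality)
β2 stroke at J1  (J1 flow already set via bond 1)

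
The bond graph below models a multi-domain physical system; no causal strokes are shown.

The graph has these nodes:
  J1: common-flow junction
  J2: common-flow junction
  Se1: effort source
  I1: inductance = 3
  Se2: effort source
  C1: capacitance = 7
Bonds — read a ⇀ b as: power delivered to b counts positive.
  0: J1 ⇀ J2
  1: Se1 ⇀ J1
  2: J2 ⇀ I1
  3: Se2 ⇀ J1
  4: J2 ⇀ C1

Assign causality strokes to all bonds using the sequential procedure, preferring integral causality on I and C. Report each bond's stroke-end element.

#1 stroke at J1  (source Se1 imposes e)
#3 stroke at J1  (Se2: effort source, stroke at far end)
#0 stroke at J2  (J1: last free bond brings flow in)
#2 stroke at I1  (I1: I, integral causality)
#4 stroke at J2  (J2 flow already set via bond 2)

bond 0 stroke→J2
bond 1 stroke→J1
bond 2 stroke→I1
bond 3 stroke→J1
bond 4 stroke→J2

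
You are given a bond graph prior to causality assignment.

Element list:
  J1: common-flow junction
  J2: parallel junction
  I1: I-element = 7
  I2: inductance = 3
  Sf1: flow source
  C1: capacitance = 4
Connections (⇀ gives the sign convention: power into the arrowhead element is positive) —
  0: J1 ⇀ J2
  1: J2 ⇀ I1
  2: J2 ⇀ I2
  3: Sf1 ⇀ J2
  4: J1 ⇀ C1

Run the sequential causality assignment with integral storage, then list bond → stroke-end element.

β3 |Sf1  (source Sf1 imposes f)
β1 |I1  (I1: I, integral causality)
β2 |I2  (I2 integral (f out))
β0 |J2  (J2: last free bond brings effort in)
β4 |J1  (J1 flow already set via bond 0)

b0 |J2
b1 |I1
b2 |I2
b3 |Sf1
b4 |J1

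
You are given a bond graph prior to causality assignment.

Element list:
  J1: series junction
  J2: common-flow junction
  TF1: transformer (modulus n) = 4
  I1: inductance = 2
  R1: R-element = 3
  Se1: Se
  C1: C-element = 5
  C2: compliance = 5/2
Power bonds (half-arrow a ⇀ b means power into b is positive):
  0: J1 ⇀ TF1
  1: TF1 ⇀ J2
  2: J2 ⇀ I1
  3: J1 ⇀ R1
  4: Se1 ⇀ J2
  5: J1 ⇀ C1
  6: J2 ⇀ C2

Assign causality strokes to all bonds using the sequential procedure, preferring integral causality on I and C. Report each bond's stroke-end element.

bond 4 |J2  (Se1 (Se) sets effort on bond)
bond 2 |I1  (prefer integral on I1)
bond 1 |J2  (1-jn J2 has f-setter on 2)
bond 6 |J2  (J2 flow already set via bond 2)
bond 0 |TF1  (through TF1, causality passes straight; one stroke at TF1)
bond 3 |J1  (J1 flow already set via bond 0)
bond 5 |J1  (J1: bond 0 brought flow, rest push out)

bond 0 stroke→TF1
bond 1 stroke→J2
bond 2 stroke→I1
bond 3 stroke→J1
bond 4 stroke→J2
bond 5 stroke→J1
bond 6 stroke→J2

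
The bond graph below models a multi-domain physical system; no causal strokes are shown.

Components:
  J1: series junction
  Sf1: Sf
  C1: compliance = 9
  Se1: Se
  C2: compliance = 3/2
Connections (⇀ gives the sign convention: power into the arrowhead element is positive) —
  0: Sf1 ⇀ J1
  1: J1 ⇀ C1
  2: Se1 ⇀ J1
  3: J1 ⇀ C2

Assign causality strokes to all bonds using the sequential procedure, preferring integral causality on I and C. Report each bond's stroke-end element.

bond 0 →Sf1  (Sf1 fixes flow; stroke at Sf1)
bond 2 →J1  (Se1 fixes effort; stroke away)
bond 1 →J1  (1-jn J1 has f-setter on 0)
bond 3 →J1  (1-jn J1 has f-setter on 0)

#0 →Sf1
#1 →J1
#2 →J1
#3 →J1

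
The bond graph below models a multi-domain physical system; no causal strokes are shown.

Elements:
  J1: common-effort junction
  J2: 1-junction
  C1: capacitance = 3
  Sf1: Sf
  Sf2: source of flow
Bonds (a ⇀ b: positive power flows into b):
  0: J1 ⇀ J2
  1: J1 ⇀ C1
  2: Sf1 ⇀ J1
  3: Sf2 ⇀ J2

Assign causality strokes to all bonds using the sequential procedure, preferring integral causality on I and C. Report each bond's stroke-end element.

b0 |J2
b1 |J1
b2 |Sf1
b3 |Sf2

b2 |Sf1  (Sf1 (Sf) sets flow on bond)
b3 |Sf2  (source Sf2 imposes f)
b0 |J2  (J2: bond 3 brought flow, rest push out)
b1 |J1  (closing 0-jn rule on J1)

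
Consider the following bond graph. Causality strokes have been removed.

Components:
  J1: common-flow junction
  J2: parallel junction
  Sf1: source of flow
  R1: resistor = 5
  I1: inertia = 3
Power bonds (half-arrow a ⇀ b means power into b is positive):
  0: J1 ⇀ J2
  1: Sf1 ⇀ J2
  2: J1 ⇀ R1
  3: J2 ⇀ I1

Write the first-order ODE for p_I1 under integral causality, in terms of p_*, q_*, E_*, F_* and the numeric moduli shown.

dp_I1/dt = 5*F_Sf1 - 5*p_I1/3

bond 1 |Sf1  (Sf1: flow source, stroke at near end)
bond 3 |I1  (prefer integral on I1)
bond 0 |J2  (closing 0-jn rule on J2)
bond 2 |J1  (J1 flow already set via bond 0)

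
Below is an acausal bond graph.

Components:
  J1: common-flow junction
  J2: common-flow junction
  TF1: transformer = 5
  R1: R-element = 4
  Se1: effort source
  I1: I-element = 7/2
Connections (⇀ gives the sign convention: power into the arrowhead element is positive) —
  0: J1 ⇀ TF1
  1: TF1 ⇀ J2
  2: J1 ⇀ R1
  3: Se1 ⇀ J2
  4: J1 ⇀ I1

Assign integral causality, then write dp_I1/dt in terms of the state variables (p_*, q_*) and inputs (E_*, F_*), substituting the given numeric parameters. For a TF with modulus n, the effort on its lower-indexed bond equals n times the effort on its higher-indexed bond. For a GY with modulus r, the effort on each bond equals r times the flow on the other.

dp_I1/dt = 5*E_Se1 - 8*p_I1/7

bond 3 stroke at J2  (Se1: effort source, stroke at far end)
bond 1 stroke at TF1  (J2 needs exactly one f-in)
bond 0 stroke at J1  (TF TF1: opposite of bond 1)
bond 4 stroke at I1  (I1 outputs flow p/I1)
bond 2 stroke at J1  (J1 flow already set via bond 4)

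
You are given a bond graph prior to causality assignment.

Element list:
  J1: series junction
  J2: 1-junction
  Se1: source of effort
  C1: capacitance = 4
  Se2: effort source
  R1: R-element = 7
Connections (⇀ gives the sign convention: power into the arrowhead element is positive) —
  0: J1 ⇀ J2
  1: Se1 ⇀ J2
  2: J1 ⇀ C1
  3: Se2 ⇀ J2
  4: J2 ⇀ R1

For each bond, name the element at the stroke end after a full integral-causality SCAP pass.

b1 →J2  (Se1 fixes effort; stroke away)
b3 →J2  (source Se2 imposes e)
b2 →J1  (C1 integral (e out))
b0 →J2  (J1: last free bond brings flow in)
b4 →R1  (closing 1-jn rule on J2)

β0 →J2
β1 →J2
β2 →J1
β3 →J2
β4 →R1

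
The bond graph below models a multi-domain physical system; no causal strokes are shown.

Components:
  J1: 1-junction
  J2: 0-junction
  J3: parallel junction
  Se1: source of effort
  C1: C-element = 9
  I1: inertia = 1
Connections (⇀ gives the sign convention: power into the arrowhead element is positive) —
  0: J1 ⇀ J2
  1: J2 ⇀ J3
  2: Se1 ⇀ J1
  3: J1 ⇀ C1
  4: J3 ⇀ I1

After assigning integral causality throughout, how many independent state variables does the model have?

2  (C1, I1 all integral)

β2 stroke at J1  (Se1: effort source, stroke at far end)
β3 stroke at J1  (C1 integral (e out))
β0 stroke at J2  (only one flow-in slot at J1)
β1 stroke at J3  (0-jn J2 has e-setter on 0)
β4 stroke at I1  (0-jn J3 has e-setter on 1)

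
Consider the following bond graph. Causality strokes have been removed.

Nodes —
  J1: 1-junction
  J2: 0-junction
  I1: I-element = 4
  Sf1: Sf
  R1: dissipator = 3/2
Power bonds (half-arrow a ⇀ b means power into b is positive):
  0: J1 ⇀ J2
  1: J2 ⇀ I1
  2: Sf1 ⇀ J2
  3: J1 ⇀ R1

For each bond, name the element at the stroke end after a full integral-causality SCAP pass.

b0 stroke at J2
b1 stroke at I1
b2 stroke at Sf1
b3 stroke at J1

b2 stroke→Sf1  (Sf1 (Sf) sets flow on bond)
b1 stroke→I1  (I1 outputs flow p/I1)
b0 stroke→J2  (J2 needs exactly one e-in)
b3 stroke→J1  (J1 flow already set via bond 0)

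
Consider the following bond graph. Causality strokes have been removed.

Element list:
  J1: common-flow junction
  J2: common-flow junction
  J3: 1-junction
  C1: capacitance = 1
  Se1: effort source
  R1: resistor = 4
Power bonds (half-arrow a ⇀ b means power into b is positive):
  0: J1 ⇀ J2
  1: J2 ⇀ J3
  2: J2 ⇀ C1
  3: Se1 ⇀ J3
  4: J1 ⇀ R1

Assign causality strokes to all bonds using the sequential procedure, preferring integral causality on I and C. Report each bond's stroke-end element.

#0 →J1
#1 →J2
#2 →J2
#3 →J3
#4 →R1

β3 stroke→J3  (source Se1 imposes e)
β1 stroke→J2  (J3 needs exactly one f-in)
β2 stroke→J2  (C1 outputs effort q/C1)
β0 stroke→J1  (J2: last free bond brings flow in)
β4 stroke→R1  (J1: last free bond brings flow in)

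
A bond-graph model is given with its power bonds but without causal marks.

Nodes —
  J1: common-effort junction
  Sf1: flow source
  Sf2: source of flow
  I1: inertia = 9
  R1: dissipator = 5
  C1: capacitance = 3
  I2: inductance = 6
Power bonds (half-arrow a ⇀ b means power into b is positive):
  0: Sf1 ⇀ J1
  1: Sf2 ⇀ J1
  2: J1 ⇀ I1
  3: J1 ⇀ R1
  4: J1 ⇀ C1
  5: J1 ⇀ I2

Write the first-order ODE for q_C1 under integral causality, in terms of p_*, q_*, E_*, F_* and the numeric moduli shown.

b0 |Sf1  (source Sf1 imposes f)
b1 |Sf2  (Sf2: flow source, stroke at near end)
b2 |I1  (I1 outputs flow p/I1)
b4 |J1  (C1: C, integral causality)
b3 |R1  (common-e at J1 fixed by 4)
b5 |I2  (J1 effort already set via bond 4)

dq_C1/dt = F_Sf1 + F_Sf2 - p_I1/9 - p_I2/6 - q_C1/15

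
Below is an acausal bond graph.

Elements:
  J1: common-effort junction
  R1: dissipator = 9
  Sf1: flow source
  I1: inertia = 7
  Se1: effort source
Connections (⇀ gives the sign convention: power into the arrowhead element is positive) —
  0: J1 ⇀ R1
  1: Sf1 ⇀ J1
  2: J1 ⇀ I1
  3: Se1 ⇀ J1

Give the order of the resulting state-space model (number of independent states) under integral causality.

1  (I1 all integral)

β1 |Sf1  (Sf1: flow source, stroke at near end)
β3 |J1  (Se1: effort source, stroke at far end)
β0 |R1  (J1 effort already set via bond 3)
β2 |I1  (0-jn J1 has e-setter on 3)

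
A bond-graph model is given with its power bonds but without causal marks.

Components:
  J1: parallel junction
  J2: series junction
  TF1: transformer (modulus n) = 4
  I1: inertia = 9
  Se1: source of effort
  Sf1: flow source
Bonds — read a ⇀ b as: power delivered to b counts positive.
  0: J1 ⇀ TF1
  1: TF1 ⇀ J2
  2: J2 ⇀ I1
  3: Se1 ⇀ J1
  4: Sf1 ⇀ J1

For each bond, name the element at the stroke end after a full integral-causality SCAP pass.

bond 0 stroke→TF1
bond 1 stroke→J2
bond 2 stroke→I1
bond 3 stroke→J1
bond 4 stroke→Sf1

b3 stroke at J1  (Se1: effort source, stroke at far end)
b4 stroke at Sf1  (Sf1: flow source, stroke at near end)
b0 stroke at TF1  (0-jn J1 has e-setter on 3)
b1 stroke at J2  (TF TF1: opposite of bond 0)
b2 stroke at I1  (J2: last free bond brings flow in)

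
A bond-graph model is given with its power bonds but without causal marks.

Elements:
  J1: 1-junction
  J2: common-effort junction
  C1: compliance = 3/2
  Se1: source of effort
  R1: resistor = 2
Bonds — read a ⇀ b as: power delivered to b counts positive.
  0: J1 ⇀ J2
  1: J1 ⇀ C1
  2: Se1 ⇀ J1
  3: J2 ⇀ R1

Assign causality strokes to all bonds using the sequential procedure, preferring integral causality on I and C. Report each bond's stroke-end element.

#0 stroke at J2
#1 stroke at J1
#2 stroke at J1
#3 stroke at R1

bond 2 stroke→J1  (Se1 fixes effort; stroke away)
bond 1 stroke→J1  (C1 integral (e out))
bond 0 stroke→J2  (J1: last free bond brings flow in)
bond 3 stroke→R1  (0-jn J2 has e-setter on 0)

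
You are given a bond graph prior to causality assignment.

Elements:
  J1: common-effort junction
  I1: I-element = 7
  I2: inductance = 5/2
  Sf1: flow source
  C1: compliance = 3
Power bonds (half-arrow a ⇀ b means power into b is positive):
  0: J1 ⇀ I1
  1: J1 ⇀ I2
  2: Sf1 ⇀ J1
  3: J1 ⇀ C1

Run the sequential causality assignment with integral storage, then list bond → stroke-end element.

#2 stroke at Sf1  (Sf1: flow source, stroke at near end)
#0 stroke at I1  (I1: I, integral causality)
#1 stroke at I2  (I2: I, integral causality)
#3 stroke at J1  (closing 0-jn rule on J1)

bond 0 |I1
bond 1 |I2
bond 2 |Sf1
bond 3 |J1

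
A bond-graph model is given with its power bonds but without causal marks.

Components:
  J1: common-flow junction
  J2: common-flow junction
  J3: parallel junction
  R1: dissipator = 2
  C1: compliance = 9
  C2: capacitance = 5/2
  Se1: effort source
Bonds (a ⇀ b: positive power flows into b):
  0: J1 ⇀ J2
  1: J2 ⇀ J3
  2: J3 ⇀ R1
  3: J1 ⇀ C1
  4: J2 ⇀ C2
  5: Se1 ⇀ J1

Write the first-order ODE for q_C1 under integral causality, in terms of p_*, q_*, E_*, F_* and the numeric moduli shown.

bond 5 stroke→J1  (source Se1 imposes e)
bond 3 stroke→J1  (C1 outputs effort q/C1)
bond 0 stroke→J2  (closing 1-jn rule on J1)
bond 4 stroke→J2  (C2 outputs effort q/C2)
bond 1 stroke→J3  (J2: last free bond brings flow in)
bond 2 stroke→R1  (common-e at J3 fixed by 1)

dq_C1/dt = E_Se1/2 - q_C1/18 - q_C2/5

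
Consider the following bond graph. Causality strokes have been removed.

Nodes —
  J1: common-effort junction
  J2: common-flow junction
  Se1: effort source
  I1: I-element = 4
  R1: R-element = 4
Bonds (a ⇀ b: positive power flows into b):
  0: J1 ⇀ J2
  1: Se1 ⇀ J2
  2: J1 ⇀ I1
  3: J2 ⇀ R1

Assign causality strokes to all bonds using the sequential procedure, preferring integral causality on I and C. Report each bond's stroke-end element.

β1 |J2  (Se1 fixes effort; stroke away)
β2 |I1  (I1 integral (f out))
β0 |J1  (J1 needs exactly one e-in)
β3 |J2  (J2: bond 0 brought flow, rest push out)

b0 →J1
b1 →J2
b2 →I1
b3 →J2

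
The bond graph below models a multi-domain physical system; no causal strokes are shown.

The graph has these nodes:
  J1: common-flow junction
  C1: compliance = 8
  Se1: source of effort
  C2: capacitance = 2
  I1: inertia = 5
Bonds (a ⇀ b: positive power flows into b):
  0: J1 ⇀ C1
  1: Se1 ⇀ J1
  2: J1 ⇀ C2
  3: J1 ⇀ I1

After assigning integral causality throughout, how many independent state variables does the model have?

3  (C1, C2, I1 all integral)

#1 stroke→J1  (Se1: effort source, stroke at far end)
#0 stroke→J1  (C1: C, integral causality)
#2 stroke→J1  (C2 integral (e out))
#3 stroke→I1  (J1 needs exactly one f-in)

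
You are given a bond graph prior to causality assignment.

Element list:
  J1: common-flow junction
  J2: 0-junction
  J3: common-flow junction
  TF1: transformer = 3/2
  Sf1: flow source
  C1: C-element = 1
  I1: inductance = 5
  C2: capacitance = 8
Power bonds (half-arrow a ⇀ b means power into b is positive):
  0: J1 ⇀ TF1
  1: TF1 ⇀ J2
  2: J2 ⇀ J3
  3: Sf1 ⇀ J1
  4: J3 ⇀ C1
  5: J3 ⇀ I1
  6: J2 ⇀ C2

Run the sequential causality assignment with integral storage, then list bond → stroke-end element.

β3 |Sf1  (Sf1 fixes flow; stroke at Sf1)
β0 |J1  (J1 flow already set via bond 3)
β1 |TF1  (TF1: transformer flips bond 0)
β4 |J3  (C1 integral (e out))
β5 |I1  (prefer integral on I1)
β2 |J3  (common-f at J3 fixed by 5)
β6 |J2  (closing 0-jn rule on J2)

β0 →J1
β1 →TF1
β2 →J3
β3 →Sf1
β4 →J3
β5 →I1
β6 →J2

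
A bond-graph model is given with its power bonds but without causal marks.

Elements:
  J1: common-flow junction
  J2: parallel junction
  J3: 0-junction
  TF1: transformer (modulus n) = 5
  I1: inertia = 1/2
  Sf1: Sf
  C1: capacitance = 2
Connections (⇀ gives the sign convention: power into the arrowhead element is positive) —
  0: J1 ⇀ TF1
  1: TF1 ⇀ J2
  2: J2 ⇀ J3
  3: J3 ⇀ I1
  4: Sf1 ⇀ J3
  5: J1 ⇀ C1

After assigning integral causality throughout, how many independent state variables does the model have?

2  (C1, I1 all integral)

#4 →Sf1  (source Sf1 imposes f)
#3 →I1  (I1 outputs flow p/I1)
#2 →J3  (only one effort-in slot at J3)
#1 →J2  (J2 needs exactly one e-in)
#0 →TF1  (TF TF1: opposite of bond 1)
#5 →J1  (J1 flow already set via bond 0)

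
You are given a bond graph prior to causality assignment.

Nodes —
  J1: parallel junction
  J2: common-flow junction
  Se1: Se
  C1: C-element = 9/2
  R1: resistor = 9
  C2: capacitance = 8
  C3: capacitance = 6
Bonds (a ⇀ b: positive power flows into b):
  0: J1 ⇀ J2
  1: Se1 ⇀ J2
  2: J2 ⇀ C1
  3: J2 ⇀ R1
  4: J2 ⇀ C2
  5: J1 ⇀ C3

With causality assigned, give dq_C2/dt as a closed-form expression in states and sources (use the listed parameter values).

dq_C2/dt = E_Se1/9 - 2*q_C1/81 - q_C2/72 + q_C3/54

#1 →J2  (Se1: effort source, stroke at far end)
#2 →J2  (C1 outputs effort q/C1)
#4 →J2  (prefer integral on C2)
#5 →J1  (C3 outputs effort q/C3)
#0 →J2  (J1: bond 5 brought effort, rest push out)
#3 →R1  (closing 1-jn rule on J2)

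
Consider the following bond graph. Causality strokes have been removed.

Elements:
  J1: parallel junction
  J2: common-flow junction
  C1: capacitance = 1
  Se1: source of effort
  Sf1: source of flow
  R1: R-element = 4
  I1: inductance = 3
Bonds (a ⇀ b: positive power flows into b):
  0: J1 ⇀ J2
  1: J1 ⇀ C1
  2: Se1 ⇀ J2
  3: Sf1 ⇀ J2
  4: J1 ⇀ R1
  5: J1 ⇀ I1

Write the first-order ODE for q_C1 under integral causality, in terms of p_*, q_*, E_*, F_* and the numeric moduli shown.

b2 →J2  (Se1 (Se) sets effort on bond)
b3 →Sf1  (source Sf1 imposes f)
b0 →J2  (common-f at J2 fixed by 3)
b1 →J1  (C1: C, integral causality)
b4 →R1  (J1 effort already set via bond 1)
b5 →I1  (0-jn J1 has e-setter on 1)

dq_C1/dt = -F_Sf1 - p_I1/3 - q_C1/4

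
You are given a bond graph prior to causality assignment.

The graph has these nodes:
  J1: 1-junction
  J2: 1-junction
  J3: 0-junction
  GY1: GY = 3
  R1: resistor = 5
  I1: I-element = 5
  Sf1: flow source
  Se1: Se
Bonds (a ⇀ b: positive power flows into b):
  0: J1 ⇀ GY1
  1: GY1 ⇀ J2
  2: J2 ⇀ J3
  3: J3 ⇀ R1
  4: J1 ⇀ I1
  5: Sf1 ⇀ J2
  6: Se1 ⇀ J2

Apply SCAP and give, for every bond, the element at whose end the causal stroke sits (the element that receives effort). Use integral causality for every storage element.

β0 →J1
β1 →J2
β2 →J2
β3 →J3
β4 →I1
β5 →Sf1
β6 →J2

β5 →Sf1  (Sf1 fixes flow; stroke at Sf1)
β6 →J2  (Se1 fixes effort; stroke away)
β1 →J2  (J2: bond 5 brought flow, rest push out)
β2 →J2  (1-jn J2 has f-setter on 5)
β3 →J3  (J3: last free bond brings effort in)
β0 →J1  (GY GY1: same side as bond 1)
β4 →I1  (J1: last free bond brings flow in)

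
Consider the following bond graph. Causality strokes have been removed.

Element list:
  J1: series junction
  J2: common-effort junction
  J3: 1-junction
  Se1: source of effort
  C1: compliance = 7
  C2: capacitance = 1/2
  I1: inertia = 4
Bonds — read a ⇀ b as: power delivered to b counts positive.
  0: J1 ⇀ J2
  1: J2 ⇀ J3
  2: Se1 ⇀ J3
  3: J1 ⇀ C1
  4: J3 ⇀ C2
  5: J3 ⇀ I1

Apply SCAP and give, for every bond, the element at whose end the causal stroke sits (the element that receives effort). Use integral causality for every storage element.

bond 0 →J2
bond 1 →J3
bond 2 →J3
bond 3 →J1
bond 4 →J3
bond 5 →I1

#2 stroke→J3  (source Se1 imposes e)
#3 stroke→J1  (C1: C, integral causality)
#0 stroke→J2  (only one flow-in slot at J1)
#1 stroke→J3  (J2: bond 0 brought effort, rest push out)
#4 stroke→J3  (C2 integral (e out))
#5 stroke→I1  (closing 1-jn rule on J3)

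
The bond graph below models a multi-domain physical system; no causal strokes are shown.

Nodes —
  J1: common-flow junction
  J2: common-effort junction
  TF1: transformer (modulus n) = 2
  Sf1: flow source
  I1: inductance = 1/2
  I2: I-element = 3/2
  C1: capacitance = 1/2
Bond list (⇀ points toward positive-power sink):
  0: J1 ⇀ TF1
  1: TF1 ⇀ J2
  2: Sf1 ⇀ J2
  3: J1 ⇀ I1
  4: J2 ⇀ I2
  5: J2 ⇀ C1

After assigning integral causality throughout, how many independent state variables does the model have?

β2 stroke at Sf1  (Sf1: flow source, stroke at near end)
β3 stroke at I1  (I1 integral (f out))
β0 stroke at J1  (1-jn J1 has f-setter on 3)
β1 stroke at TF1  (TF1: transformer flips bond 0)
β4 stroke at I2  (I2 integral (f out))
β5 stroke at J2  (J2: last free bond brings effort in)

3  (C1, I1, I2 all integral)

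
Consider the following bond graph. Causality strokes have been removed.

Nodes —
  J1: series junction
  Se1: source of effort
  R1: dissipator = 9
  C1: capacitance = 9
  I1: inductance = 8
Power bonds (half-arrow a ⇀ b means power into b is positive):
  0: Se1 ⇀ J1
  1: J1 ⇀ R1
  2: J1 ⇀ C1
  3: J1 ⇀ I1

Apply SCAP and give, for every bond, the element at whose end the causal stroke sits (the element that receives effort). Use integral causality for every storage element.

b0 stroke at J1  (Se1: effort source, stroke at far end)
b2 stroke at J1  (prefer integral on C1)
b3 stroke at I1  (I1 outputs flow p/I1)
b1 stroke at J1  (1-jn J1 has f-setter on 3)

bond 0 stroke→J1
bond 1 stroke→J1
bond 2 stroke→J1
bond 3 stroke→I1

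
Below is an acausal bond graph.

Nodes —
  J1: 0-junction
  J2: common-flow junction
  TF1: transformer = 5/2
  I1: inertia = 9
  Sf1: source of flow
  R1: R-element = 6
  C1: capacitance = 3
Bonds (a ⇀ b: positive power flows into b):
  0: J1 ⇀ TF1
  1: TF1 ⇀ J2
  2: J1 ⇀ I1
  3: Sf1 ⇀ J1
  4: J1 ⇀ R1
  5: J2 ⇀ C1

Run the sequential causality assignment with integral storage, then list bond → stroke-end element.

#0 |J1
#1 |TF1
#2 |I1
#3 |Sf1
#4 |R1
#5 |J2

b3 stroke at Sf1  (Sf1 (Sf) sets flow on bond)
b2 stroke at I1  (I1 integral (f out))
b5 stroke at J2  (prefer integral on C1)
b1 stroke at TF1  (J2: last free bond brings flow in)
b0 stroke at J1  (through TF1, causality passes straight; one stroke at TF1)
b4 stroke at R1  (0-jn J1 has e-setter on 0)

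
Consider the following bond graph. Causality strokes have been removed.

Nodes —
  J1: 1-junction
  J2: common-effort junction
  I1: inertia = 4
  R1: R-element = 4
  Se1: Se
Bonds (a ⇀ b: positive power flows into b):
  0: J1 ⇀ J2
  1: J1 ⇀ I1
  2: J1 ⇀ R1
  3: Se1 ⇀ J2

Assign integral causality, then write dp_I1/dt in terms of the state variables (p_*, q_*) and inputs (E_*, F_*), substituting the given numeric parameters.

bond 3 →J2  (source Se1 imposes e)
bond 0 →J1  (J2 effort already set via bond 3)
bond 1 →I1  (prefer integral on I1)
bond 2 →J1  (J1 flow already set via bond 1)

dp_I1/dt = -E_Se1 - p_I1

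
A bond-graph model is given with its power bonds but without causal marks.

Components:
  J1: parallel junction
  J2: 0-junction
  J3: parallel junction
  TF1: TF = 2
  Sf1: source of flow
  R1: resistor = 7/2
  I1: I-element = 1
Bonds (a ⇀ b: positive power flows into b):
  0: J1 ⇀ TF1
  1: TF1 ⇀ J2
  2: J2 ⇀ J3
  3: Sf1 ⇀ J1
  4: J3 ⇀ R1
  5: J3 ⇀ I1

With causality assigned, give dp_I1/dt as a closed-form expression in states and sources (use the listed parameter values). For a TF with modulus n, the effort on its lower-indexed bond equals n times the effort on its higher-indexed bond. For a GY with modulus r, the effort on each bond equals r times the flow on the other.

b3 |Sf1  (Sf1: flow source, stroke at near end)
b0 |J1  (J1: last free bond brings effort in)
b1 |TF1  (TF TF1: opposite of bond 0)
b2 |J2  (closing 0-jn rule on J2)
b5 |I1  (I1: I, integral causality)
b4 |J3  (J3: last free bond brings effort in)

dp_I1/dt = 7*F_Sf1 - 7*p_I1/2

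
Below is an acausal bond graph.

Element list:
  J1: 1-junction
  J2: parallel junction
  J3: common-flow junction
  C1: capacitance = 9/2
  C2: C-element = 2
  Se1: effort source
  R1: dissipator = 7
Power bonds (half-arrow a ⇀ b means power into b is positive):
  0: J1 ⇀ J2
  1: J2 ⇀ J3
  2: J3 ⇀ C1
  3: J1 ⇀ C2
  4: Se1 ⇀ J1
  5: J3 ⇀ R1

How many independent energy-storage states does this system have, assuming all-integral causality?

#4 →J1  (Se1: effort source, stroke at far end)
#2 →J3  (prefer integral on C1)
#3 →J1  (C2 outputs effort q/C2)
#0 →J2  (closing 1-jn rule on J1)
#1 →J3  (J2: bond 0 brought effort, rest push out)
#5 →R1  (closing 1-jn rule on J3)

2  (C1, C2 all integral)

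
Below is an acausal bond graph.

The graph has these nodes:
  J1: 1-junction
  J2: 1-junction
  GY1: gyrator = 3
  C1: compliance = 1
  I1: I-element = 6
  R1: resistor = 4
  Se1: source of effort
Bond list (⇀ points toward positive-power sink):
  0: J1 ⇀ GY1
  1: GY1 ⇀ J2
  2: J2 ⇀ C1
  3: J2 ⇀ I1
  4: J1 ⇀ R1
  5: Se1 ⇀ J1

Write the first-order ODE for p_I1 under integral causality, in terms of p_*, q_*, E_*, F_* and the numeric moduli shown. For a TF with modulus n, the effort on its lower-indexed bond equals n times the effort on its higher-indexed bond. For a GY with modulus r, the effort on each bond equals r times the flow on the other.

dp_I1/dt = 3*E_Se1/4 - 3*p_I1/8 - q_C1

β5 →J1  (Se1: effort source, stroke at far end)
β2 →J2  (C1 integral (e out))
β3 →I1  (I1 outputs flow p/I1)
β1 →J2  (J2 flow already set via bond 3)
β0 →J1  (GY1 both-in/both-out from 1)
β4 →R1  (closing 1-jn rule on J1)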